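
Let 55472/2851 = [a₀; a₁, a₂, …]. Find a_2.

5

55472 = 19·2851 + 1303   →  a_0 = 19
2851 = 2·1303 + 245   →  a_1 = 2
1303 = 5·245 + 78   →  a_2 = 5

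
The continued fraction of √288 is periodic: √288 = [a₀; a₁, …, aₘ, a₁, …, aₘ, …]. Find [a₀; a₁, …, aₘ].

a₀ = ⌊√288⌋ = 16.
With m₀=0, d₀=1 and mₖ₊₁ = dₖaₖ − mₖ, dₖ₊₁ = (n − mₖ₊₁²)/dₖ, aₖ₊₁ = ⌊(a₀+mₖ₊₁)/dₖ₊₁⌋:
  k=1: m=16, d=32, a=1
  k=2: m=16, d=1, a=32
d=1 and a=2a₀=32 at k=2, so the next step gives (m, d) = (16, 32) again — its k=1 value — and the period has length 2.

[16; 1, 32]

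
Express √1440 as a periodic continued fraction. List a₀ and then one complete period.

a₀ = ⌊√1440⌋ = 37.
With m₀=0, d₀=1 and mₖ₊₁ = dₖaₖ − mₖ, dₖ₊₁ = (n − mₖ₊₁²)/dₖ, aₖ₊₁ = ⌊(a₀+mₖ₊₁)/dₖ₊₁⌋:
  k=1: m=37, d=71, a=1
  k=2: m=34, d=4, a=17
  k=3: m=34, d=71, a=1
  k=4: m=37, d=1, a=74
d=1 and a=2a₀=74 at k=4, so the next step gives (m, d) = (37, 71) again — its k=1 value — and the period has length 4.

[37; 1, 17, 1, 74]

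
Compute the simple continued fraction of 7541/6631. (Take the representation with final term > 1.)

[1; 7, 3, 2, 18, 7]

7541 = 1×6631 + 910
6631 = 7×910 + 261
910 = 3×261 + 127
261 = 2×127 + 7
127 = 18×7 + 1
7 = 7×1 + 0  (stop)
So 7541/6631 = [1; 7, 3, 2, 18, 7].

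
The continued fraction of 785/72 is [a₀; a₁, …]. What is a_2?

9

785 = 10·72 + 65   →  a_0 = 10
72 = 1·65 + 7   →  a_1 = 1
65 = 9·7 + 2   →  a_2 = 9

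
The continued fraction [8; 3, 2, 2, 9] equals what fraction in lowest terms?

Fold from the inside: start with 9/1.
  2 + 1/9 = 19/9
  2 + 9/19 = 47/19
  3 + 19/47 = 160/47
  8 + 47/160 = 1327/160

1327/160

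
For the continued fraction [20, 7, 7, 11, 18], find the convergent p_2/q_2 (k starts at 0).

Using pₖ = aₖpₖ₋₁ + pₖ₋₂, qₖ = aₖqₖ₋₁ + qₖ₋₂ (with p₋₁=1, p₋₂=0, q₋₁=0, q₋₂=1):
  k=0: a=20, p=20, q=1
  k=1: a=7, p=141, q=7
  k=2: a=7, p=1007, q=50

1007/50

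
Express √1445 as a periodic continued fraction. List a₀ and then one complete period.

a₀ = ⌊√1445⌋ = 38.
With m₀=0, d₀=1 and mₖ₊₁ = dₖaₖ − mₖ, dₖ₊₁ = (n − mₖ₊₁²)/dₖ, aₖ₊₁ = ⌊(a₀+mₖ₊₁)/dₖ₊₁⌋:
  k=1: m=38, d=1, a=76
d=1 and a=2a₀=76 at k=1, so the next step gives (m, d) = (38, 1) again — its k=1 value — and the period has length 1.

[38; 76]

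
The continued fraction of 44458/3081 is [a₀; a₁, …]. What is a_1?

2

44458 = 14·3081 + 1324   →  a_0 = 14
3081 = 2·1324 + 433   →  a_1 = 2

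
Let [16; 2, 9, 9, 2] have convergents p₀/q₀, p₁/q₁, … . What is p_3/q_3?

2850/173

Using pₖ = aₖpₖ₋₁ + pₖ₋₂, qₖ = aₖqₖ₋₁ + qₖ₋₂ (with p₋₁=1, p₋₂=0, q₋₁=0, q₋₂=1):
  k=0: a=16, p=16, q=1
  k=1: a=2, p=33, q=2
  k=2: a=9, p=313, q=19
  k=3: a=9, p=2850, q=173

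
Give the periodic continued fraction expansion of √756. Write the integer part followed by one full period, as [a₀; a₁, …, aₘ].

[27; 2, 54]

a₀ = ⌊√756⌋ = 27.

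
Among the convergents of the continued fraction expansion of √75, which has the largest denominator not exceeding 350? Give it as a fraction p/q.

√75 = [8; 1, 1, 1, 16, …] (period length 4).
Convergents:
  p_0/q_0 = 8/1
  p_1/q_1 = 9/1
  p_2/q_2 = 17/2
  p_3/q_3 = 26/3
  p_4/q_4 = 433/50
  p_5/q_5 = 459/53
  p_6/q_6 = 892/103
  p_7/q_7 = 1351/156
  p_8/q_8 = 22508/2599
q_7 = 156 ≤ 350 < 2599 = q_8, so the answer is 1351/156.

1351/156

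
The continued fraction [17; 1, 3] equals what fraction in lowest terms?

71/4

Fold from the inside: start with 3/1.
  1 + 1/3 = 4/3
  17 + 3/4 = 71/4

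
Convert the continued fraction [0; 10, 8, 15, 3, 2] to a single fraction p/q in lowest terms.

Fold from the inside: start with 2/1.
  3 + 1/2 = 7/2
  15 + 2/7 = 107/7
  8 + 7/107 = 863/107
  10 + 107/863 = 8737/863
  0 + 863/8737 = 863/8737

863/8737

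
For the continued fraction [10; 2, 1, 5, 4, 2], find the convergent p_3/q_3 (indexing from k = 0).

176/17

Using pₖ = aₖpₖ₋₁ + pₖ₋₂, qₖ = aₖqₖ₋₁ + qₖ₋₂ (with p₋₁=1, p₋₂=0, q₋₁=0, q₋₂=1):
  k=0: a=10, p=10, q=1
  k=1: a=2, p=21, q=2
  k=2: a=1, p=31, q=3
  k=3: a=5, p=176, q=17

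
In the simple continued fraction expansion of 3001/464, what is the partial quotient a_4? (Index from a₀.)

3

3001 = 6·464 + 217   →  a_0 = 6
464 = 2·217 + 30   →  a_1 = 2
217 = 7·30 + 7   →  a_2 = 7
30 = 4·7 + 2   →  a_3 = 4
7 = 3·2 + 1   →  a_4 = 3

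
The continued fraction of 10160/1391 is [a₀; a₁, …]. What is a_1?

3

10160 = 7·1391 + 423   →  a_0 = 7
1391 = 3·423 + 122   →  a_1 = 3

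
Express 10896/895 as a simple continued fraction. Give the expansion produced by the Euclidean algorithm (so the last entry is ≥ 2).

10896 = 12*895 + 156
895 = 5*156 + 115
156 = 1*115 + 41
115 = 2*41 + 33
41 = 1*33 + 8
33 = 4*8 + 1
8 = 8*1 + 0  (stop)
So 10896/895 = [12; 5, 1, 2, 1, 4, 8].

[12; 5, 1, 2, 1, 4, 8]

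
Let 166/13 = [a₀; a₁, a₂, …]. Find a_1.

1

166 = 12·13 + 10   →  a_0 = 12
13 = 1·10 + 3   →  a_1 = 1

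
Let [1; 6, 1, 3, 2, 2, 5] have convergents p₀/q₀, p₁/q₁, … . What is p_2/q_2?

Using pₖ = aₖpₖ₋₁ + pₖ₋₂, qₖ = aₖqₖ₋₁ + qₖ₋₂ (with p₋₁=1, p₋₂=0, q₋₁=0, q₋₂=1):
  k=0: a=1, p=1, q=1
  k=1: a=6, p=7, q=6
  k=2: a=1, p=8, q=7

8/7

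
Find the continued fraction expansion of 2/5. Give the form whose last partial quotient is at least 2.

[0; 2, 2]

2 = 0·5 + 2
5 = 2·2 + 1
2 = 2·1 + 0  (stop)
So 2/5 = [0; 2, 2].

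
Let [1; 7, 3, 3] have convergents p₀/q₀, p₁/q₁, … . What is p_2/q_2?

Using pₖ = aₖpₖ₋₁ + pₖ₋₂, qₖ = aₖqₖ₋₁ + qₖ₋₂ (with p₋₁=1, p₋₂=0, q₋₁=0, q₋₂=1):
  k=0: a=1, p=1, q=1
  k=1: a=7, p=8, q=7
  k=2: a=3, p=25, q=22

25/22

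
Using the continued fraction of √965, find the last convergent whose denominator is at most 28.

497/16

√965 = [31; 15, 1, 1, 15, 62, …] (period length 5).
Convergents:
  p_0/q_0 = 31/1
  p_1/q_1 = 466/15
  p_2/q_2 = 497/16
  p_3/q_3 = 963/31
q_2 = 16 ≤ 28 < 31 = q_3, so the answer is 497/16.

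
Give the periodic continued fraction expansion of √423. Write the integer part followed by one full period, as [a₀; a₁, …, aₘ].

[20; 1, 1, 3, 4, 3, 1, 1, 40]

a₀ = ⌊√423⌋ = 20.
With m₀=0, d₀=1 and mₖ₊₁ = dₖaₖ − mₖ, dₖ₊₁ = (n − mₖ₊₁²)/dₖ, aₖ₊₁ = ⌊(a₀+mₖ₊₁)/dₖ₊₁⌋:
  k=1: m=20, d=23, a=1
  k=2: m=3, d=18, a=1
  k=3: m=15, d=11, a=3
  k=4: m=18, d=9, a=4
  k=5: m=18, d=11, a=3
  k=6: m=15, d=18, a=1
  k=7: m=3, d=23, a=1
  k=8: m=20, d=1, a=40
d=1 and a=2a₀=40 at k=8, so the next step gives (m, d) = (20, 23) again — its k=1 value — and the period has length 8.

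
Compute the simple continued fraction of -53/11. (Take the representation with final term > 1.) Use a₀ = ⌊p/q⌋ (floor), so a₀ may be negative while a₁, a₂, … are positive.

-53 = -5×11 + 2
11 = 5×2 + 1
2 = 2×1 + 0  (stop)
So -53/11 = [-5; 5, 2].

[-5; 5, 2]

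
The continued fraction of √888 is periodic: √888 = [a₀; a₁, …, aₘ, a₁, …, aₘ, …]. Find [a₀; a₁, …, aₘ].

a₀ = ⌊√888⌋ = 29.
With m₀=0, d₀=1 and mₖ₊₁ = dₖaₖ − mₖ, dₖ₊₁ = (n − mₖ₊₁²)/dₖ, aₖ₊₁ = ⌊(a₀+mₖ₊₁)/dₖ₊₁⌋:
  k=1: m=29, d=47, a=1
  k=2: m=18, d=12, a=3
  k=3: m=18, d=47, a=1
  k=4: m=29, d=1, a=58
d=1 and a=2a₀=58 at k=4, so the next step gives (m, d) = (29, 47) again — its k=1 value — and the period has length 4.

[29; 1, 3, 1, 58]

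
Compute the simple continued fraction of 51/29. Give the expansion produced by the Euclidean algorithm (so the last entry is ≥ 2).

51 = 1·29 + 22
29 = 1·22 + 7
22 = 3·7 + 1
7 = 7·1 + 0  (stop)
So 51/29 = [1; 1, 3, 7].

[1; 1, 3, 7]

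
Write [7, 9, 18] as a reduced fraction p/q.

Using pₖ = aₖpₖ₋₁ + pₖ₋₂ and qₖ = aₖqₖ₋₁ + qₖ₋₂:
  k=0: a=7, p=7, q=1
  k=1: a=9, p=64, q=9
  k=2: a=18, p=1159, q=163

1159/163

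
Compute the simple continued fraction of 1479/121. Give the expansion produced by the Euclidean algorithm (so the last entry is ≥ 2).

[12; 4, 2, 13]

1479 = 12*121 + 27
121 = 4*27 + 13
27 = 2*13 + 1
13 = 13*1 + 0  (stop)
So 1479/121 = [12; 4, 2, 13].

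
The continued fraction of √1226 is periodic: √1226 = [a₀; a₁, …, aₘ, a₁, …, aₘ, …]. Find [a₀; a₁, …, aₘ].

[35; 70]

a₀ = ⌊√1226⌋ = 35.
With m₀=0, d₀=1 and mₖ₊₁ = dₖaₖ − mₖ, dₖ₊₁ = (n − mₖ₊₁²)/dₖ, aₖ₊₁ = ⌊(a₀+mₖ₊₁)/dₖ₊₁⌋:
  k=1: m=35, d=1, a=70
d=1 and a=2a₀=70 at k=1, so the next step gives (m, d) = (35, 1) again — its k=1 value — and the period has length 1.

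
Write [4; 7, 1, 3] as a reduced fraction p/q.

128/31

Fold from the inside: start with 3/1.
  1 + 1/3 = 4/3
  7 + 3/4 = 31/4
  4 + 4/31 = 128/31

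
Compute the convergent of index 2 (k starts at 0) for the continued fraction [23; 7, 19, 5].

Using pₖ = aₖpₖ₋₁ + pₖ₋₂, qₖ = aₖqₖ₋₁ + qₖ₋₂ (with p₋₁=1, p₋₂=0, q₋₁=0, q₋₂=1):
  k=0: a=23, p=23, q=1
  k=1: a=7, p=162, q=7
  k=2: a=19, p=3101, q=134

3101/134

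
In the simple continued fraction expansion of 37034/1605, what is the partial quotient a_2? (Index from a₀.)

37034 = 23·1605 + 119   →  a_0 = 23
1605 = 13·119 + 58   →  a_1 = 13
119 = 2·58 + 3   →  a_2 = 2

2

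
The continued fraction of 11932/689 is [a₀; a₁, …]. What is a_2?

11932 = 17·689 + 219   →  a_0 = 17
689 = 3·219 + 32   →  a_1 = 3
219 = 6·32 + 27   →  a_2 = 6

6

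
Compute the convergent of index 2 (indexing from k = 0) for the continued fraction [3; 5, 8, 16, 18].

131/41

Using pₖ = aₖpₖ₋₁ + pₖ₋₂, qₖ = aₖqₖ₋₁ + qₖ₋₂ (with p₋₁=1, p₋₂=0, q₋₁=0, q₋₂=1):
  k=0: a=3, p=3, q=1
  k=1: a=5, p=16, q=5
  k=2: a=8, p=131, q=41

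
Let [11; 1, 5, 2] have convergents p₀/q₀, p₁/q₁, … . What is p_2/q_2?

71/6

Using pₖ = aₖpₖ₋₁ + pₖ₋₂, qₖ = aₖqₖ₋₁ + qₖ₋₂ (with p₋₁=1, p₋₂=0, q₋₁=0, q₋₂=1):
  k=0: a=11, p=11, q=1
  k=1: a=1, p=12, q=1
  k=2: a=5, p=71, q=6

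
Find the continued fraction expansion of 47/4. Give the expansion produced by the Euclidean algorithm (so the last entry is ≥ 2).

[11; 1, 3]

47 = 11·4 + 3
4 = 1·3 + 1
3 = 3·1 + 0  (stop)
So 47/4 = [11; 1, 3].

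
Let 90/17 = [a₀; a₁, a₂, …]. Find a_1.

90 = 5·17 + 5   →  a_0 = 5
17 = 3·5 + 2   →  a_1 = 3

3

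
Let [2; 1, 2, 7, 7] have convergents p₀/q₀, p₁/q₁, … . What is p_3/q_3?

Using pₖ = aₖpₖ₋₁ + pₖ₋₂, qₖ = aₖqₖ₋₁ + qₖ₋₂ (with p₋₁=1, p₋₂=0, q₋₁=0, q₋₂=1):
  k=0: a=2, p=2, q=1
  k=1: a=1, p=3, q=1
  k=2: a=2, p=8, q=3
  k=3: a=7, p=59, q=22

59/22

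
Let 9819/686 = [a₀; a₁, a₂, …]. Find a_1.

3

9819 = 14·686 + 215   →  a_0 = 14
686 = 3·215 + 41   →  a_1 = 3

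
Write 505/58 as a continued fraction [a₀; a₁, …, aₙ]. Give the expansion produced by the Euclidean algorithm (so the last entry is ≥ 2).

[8; 1, 2, 2, 2, 3]

505 = 8×58 + 41
58 = 1×41 + 17
41 = 2×17 + 7
17 = 2×7 + 3
7 = 2×3 + 1
3 = 3×1 + 0  (stop)
So 505/58 = [8; 1, 2, 2, 2, 3].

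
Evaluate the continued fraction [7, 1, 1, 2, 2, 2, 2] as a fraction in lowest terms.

Fold from the inside: start with 2/1.
  2 + 1/2 = 5/2
  2 + 2/5 = 12/5
  2 + 5/12 = 29/12
  1 + 12/29 = 41/29
  1 + 29/41 = 70/41
  7 + 41/70 = 531/70

531/70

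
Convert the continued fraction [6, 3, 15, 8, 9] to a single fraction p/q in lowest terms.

21414/3385

Fold from the inside: start with 9/1.
  8 + 1/9 = 73/9
  15 + 9/73 = 1104/73
  3 + 73/1104 = 3385/1104
  6 + 1104/3385 = 21414/3385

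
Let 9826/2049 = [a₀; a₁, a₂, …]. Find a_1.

9826 = 4·2049 + 1630   →  a_0 = 4
2049 = 1·1630 + 419   →  a_1 = 1

1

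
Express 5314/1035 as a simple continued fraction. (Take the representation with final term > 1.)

[5; 7, 2, 4, 7, 2]

5314 = 5×1035 + 139
1035 = 7×139 + 62
139 = 2×62 + 15
62 = 4×15 + 2
15 = 7×2 + 1
2 = 2×1 + 0  (stop)
So 5314/1035 = [5; 7, 2, 4, 7, 2].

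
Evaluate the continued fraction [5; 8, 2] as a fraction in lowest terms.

87/17

Fold from the inside: start with 2/1.
  8 + 1/2 = 17/2
  5 + 2/17 = 87/17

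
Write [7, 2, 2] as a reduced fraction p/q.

Fold from the inside: start with 2/1.
  2 + 1/2 = 5/2
  7 + 2/5 = 37/5

37/5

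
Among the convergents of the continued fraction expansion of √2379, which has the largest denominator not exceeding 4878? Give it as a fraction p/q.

190759/3911

√2379 = [48; 1, 3, 2, 3, 1, 96, …] (period length 6).
Convergents:
  p_0/q_0 = 48/1
  p_1/q_1 = 49/1
  p_2/q_2 = 195/4
  p_3/q_3 = 439/9
  p_4/q_4 = 1512/31
  p_5/q_5 = 1951/40
  p_6/q_6 = 188808/3871
  p_7/q_7 = 190759/3911
  p_8/q_8 = 761085/15604
q_7 = 3911 ≤ 4878 < 15604 = q_8, so the answer is 190759/3911.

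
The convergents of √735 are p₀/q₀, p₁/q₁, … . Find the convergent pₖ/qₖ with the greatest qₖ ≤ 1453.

13203/487

√735 = [27; 9, 54, …] (period length 2).
Convergents:
  p_0/q_0 = 27/1
  p_1/q_1 = 244/9
  p_2/q_2 = 13203/487
  p_3/q_3 = 119071/4392
q_2 = 487 ≤ 1453 < 4392 = q_3, so the answer is 13203/487.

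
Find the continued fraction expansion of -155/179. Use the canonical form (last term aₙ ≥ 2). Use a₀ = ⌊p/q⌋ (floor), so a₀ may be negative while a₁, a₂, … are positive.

[-1; 7, 2, 5, 2]

-155 = -1×179 + 24
179 = 7×24 + 11
24 = 2×11 + 2
11 = 5×2 + 1
2 = 2×1 + 0  (stop)
So -155/179 = [-1; 7, 2, 5, 2].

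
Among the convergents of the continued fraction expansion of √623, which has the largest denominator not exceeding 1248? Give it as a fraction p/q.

30551/1224

√623 = [24; 1, 23, 1, 48, …] (period length 4).
Convergents:
  p_0/q_0 = 24/1
  p_1/q_1 = 25/1
  p_2/q_2 = 599/24
  p_3/q_3 = 624/25
  p_4/q_4 = 30551/1224
  p_5/q_5 = 31175/1249
q_4 = 1224 ≤ 1248 < 1249 = q_5, so the answer is 30551/1224.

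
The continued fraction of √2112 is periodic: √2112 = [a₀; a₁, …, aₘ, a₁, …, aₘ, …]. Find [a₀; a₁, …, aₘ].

a₀ = ⌊√2112⌋ = 45.

[45; 1, 21, 1, 90]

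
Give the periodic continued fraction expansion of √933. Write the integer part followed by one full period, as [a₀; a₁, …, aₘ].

[30; 1, 1, 5, 20, 5, 1, 1, 60]

a₀ = ⌊√933⌋ = 30.
With m₀=0, d₀=1 and mₖ₊₁ = dₖaₖ − mₖ, dₖ₊₁ = (n − mₖ₊₁²)/dₖ, aₖ₊₁ = ⌊(a₀+mₖ₊₁)/dₖ₊₁⌋:
  k=1: m=30, d=33, a=1
  k=2: m=3, d=28, a=1
  k=3: m=25, d=11, a=5
  k=4: m=30, d=3, a=20
  k=5: m=30, d=11, a=5
  k=6: m=25, d=28, a=1
  k=7: m=3, d=33, a=1
  k=8: m=30, d=1, a=60
d=1 and a=2a₀=60 at k=8, so the next step gives (m, d) = (30, 33) again — its k=1 value — and the period has length 8.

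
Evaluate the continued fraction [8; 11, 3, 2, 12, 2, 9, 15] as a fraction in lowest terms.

Fold from the inside: start with 15/1.
  9 + 1/15 = 136/15
  2 + 15/136 = 287/136
  12 + 136/287 = 3580/287
  2 + 287/3580 = 7447/3580
  3 + 3580/7447 = 25921/7447
  11 + 7447/25921 = 292578/25921
  8 + 25921/292578 = 2366545/292578

2366545/292578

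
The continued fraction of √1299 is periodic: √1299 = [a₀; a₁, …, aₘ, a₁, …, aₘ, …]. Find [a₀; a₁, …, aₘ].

[36; 24, 72]

a₀ = ⌊√1299⌋ = 36.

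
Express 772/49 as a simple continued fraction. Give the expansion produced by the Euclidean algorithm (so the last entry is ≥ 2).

772 = 15·49 + 37
49 = 1·37 + 12
37 = 3·12 + 1
12 = 12·1 + 0  (stop)
So 772/49 = [15; 1, 3, 12].

[15; 1, 3, 12]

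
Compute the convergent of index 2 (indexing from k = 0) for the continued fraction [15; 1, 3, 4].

Using pₖ = aₖpₖ₋₁ + pₖ₋₂, qₖ = aₖqₖ₋₁ + qₖ₋₂ (with p₋₁=1, p₋₂=0, q₋₁=0, q₋₂=1):
  k=0: a=15, p=15, q=1
  k=1: a=1, p=16, q=1
  k=2: a=3, p=63, q=4

63/4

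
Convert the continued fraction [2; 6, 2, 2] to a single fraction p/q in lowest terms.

Fold from the inside: start with 2/1.
  2 + 1/2 = 5/2
  6 + 2/5 = 32/5
  2 + 5/32 = 69/32

69/32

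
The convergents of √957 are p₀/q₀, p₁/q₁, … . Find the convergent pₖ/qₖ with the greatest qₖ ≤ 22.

√957 = [30; 1, 14, 2, 14, 1, 60, …] (period length 6).
Convergents:
  p_0/q_0 = 30/1
  p_1/q_1 = 31/1
  p_2/q_2 = 464/15
  p_3/q_3 = 959/31
q_2 = 15 ≤ 22 < 31 = q_3, so the answer is 464/15.

464/15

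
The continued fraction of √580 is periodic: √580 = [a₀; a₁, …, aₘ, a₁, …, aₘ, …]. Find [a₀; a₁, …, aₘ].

a₀ = ⌊√580⌋ = 24.
With m₀=0, d₀=1 and mₖ₊₁ = dₖaₖ − mₖ, dₖ₊₁ = (n − mₖ₊₁²)/dₖ, aₖ₊₁ = ⌊(a₀+mₖ₊₁)/dₖ₊₁⌋:
  k=1: m=24, d=4, a=12
  k=2: m=24, d=1, a=48
d=1 and a=2a₀=48 at k=2, so the next step gives (m, d) = (24, 4) again — its k=1 value — and the period has length 2.

[24; 12, 48]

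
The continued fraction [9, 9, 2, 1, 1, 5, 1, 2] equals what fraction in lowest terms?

Fold from the inside: start with 2/1.
  1 + 1/2 = 3/2
  5 + 2/3 = 17/3
  1 + 3/17 = 20/17
  1 + 17/20 = 37/20
  2 + 20/37 = 94/37
  9 + 37/94 = 883/94
  9 + 94/883 = 8041/883

8041/883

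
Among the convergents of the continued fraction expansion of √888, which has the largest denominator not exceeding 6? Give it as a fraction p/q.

√888 = [29; 1, 3, 1, 58, …] (period length 4).
Convergents:
  p_0/q_0 = 29/1
  p_1/q_1 = 30/1
  p_2/q_2 = 119/4
  p_3/q_3 = 149/5
  p_4/q_4 = 8761/294
q_3 = 5 ≤ 6 < 294 = q_4, so the answer is 149/5.

149/5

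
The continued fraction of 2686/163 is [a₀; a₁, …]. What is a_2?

2686 = 16·163 + 78   →  a_0 = 16
163 = 2·78 + 7   →  a_1 = 2
78 = 11·7 + 1   →  a_2 = 11

11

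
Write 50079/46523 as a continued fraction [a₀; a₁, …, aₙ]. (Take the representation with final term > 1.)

[1; 13, 12, 18, 2, 3, 2]

50079 = 1·46523 + 3556
46523 = 13·3556 + 295
3556 = 12·295 + 16
295 = 18·16 + 7
16 = 2·7 + 2
7 = 3·2 + 1
2 = 2·1 + 0  (stop)
So 50079/46523 = [1; 13, 12, 18, 2, 3, 2].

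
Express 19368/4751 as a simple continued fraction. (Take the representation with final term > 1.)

[4; 13, 19, 6, 3]

19368 = 4×4751 + 364
4751 = 13×364 + 19
364 = 19×19 + 3
19 = 6×3 + 1
3 = 3×1 + 0  (stop)
So 19368/4751 = [4; 13, 19, 6, 3].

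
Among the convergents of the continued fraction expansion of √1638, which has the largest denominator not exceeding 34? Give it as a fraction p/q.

688/17

√1638 = [40; 2, 8, 2, 80, …] (period length 4).
Convergents:
  p_0/q_0 = 40/1
  p_1/q_1 = 81/2
  p_2/q_2 = 688/17
  p_3/q_3 = 1457/36
q_2 = 17 ≤ 34 < 36 = q_3, so the answer is 688/17.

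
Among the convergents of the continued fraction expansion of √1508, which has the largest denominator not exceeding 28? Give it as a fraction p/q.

√1508 = [38; 1, 4, 1, 76, …] (period length 4).
Convergents:
  p_0/q_0 = 38/1
  p_1/q_1 = 39/1
  p_2/q_2 = 194/5
  p_3/q_3 = 233/6
  p_4/q_4 = 17902/461
q_3 = 6 ≤ 28 < 461 = q_4, so the answer is 233/6.

233/6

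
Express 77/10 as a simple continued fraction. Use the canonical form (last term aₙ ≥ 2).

77 = 7×10 + 7
10 = 1×7 + 3
7 = 2×3 + 1
3 = 3×1 + 0  (stop)
So 77/10 = [7; 1, 2, 3].

[7; 1, 2, 3]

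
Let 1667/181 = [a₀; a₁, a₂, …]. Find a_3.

3

1667 = 9·181 + 38   →  a_0 = 9
181 = 4·38 + 29   →  a_1 = 4
38 = 1·29 + 9   →  a_2 = 1
29 = 3·9 + 2   →  a_3 = 3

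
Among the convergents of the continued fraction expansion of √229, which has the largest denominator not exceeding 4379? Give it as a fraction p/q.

51527/3405

√229 = [15; 7, 1, 1, 7, 30, …] (period length 5).
Convergents:
  p_0/q_0 = 15/1
  p_1/q_1 = 106/7
  p_2/q_2 = 121/8
  p_3/q_3 = 227/15
  p_4/q_4 = 1710/113
  p_5/q_5 = 51527/3405
  p_6/q_6 = 362399/23948
q_5 = 3405 ≤ 4379 < 23948 = q_6, so the answer is 51527/3405.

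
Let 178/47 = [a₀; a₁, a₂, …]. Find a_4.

178 = 3·47 + 37   →  a_0 = 3
47 = 1·37 + 10   →  a_1 = 1
37 = 3·10 + 7   →  a_2 = 3
10 = 1·7 + 3   →  a_3 = 1
7 = 2·3 + 1   →  a_4 = 2

2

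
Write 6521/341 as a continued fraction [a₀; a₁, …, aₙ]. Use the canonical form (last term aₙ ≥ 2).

[19; 8, 8, 2, 2]

6521 = 19·341 + 42
341 = 8·42 + 5
42 = 8·5 + 2
5 = 2·2 + 1
2 = 2·1 + 0  (stop)
So 6521/341 = [19; 8, 8, 2, 2].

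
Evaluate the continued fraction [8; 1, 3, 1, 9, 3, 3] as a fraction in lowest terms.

4442/505

Using pₖ = aₖpₖ₋₁ + pₖ₋₂ and qₖ = aₖqₖ₋₁ + qₖ₋₂:
  k=0: a=8, p=8, q=1
  k=1: a=1, p=9, q=1
  k=2: a=3, p=35, q=4
  k=3: a=1, p=44, q=5
  k=4: a=9, p=431, q=49
  k=5: a=3, p=1337, q=152
  k=6: a=3, p=4442, q=505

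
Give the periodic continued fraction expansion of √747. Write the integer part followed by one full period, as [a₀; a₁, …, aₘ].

a₀ = ⌊√747⌋ = 27.
With m₀=0, d₀=1 and mₖ₊₁ = dₖaₖ − mₖ, dₖ₊₁ = (n − mₖ₊₁²)/dₖ, aₖ₊₁ = ⌊(a₀+mₖ₊₁)/dₖ₊₁⌋:
  k=1: m=27, d=18, a=3
  k=2: m=27, d=1, a=54
d=1 and a=2a₀=54 at k=2, so the next step gives (m, d) = (27, 18) again — its k=1 value — and the period has length 2.

[27; 3, 54]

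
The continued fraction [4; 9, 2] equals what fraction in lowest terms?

Using pₖ = aₖpₖ₋₁ + pₖ₋₂ and qₖ = aₖqₖ₋₁ + qₖ₋₂:
  k=0: a=4, p=4, q=1
  k=1: a=9, p=37, q=9
  k=2: a=2, p=78, q=19

78/19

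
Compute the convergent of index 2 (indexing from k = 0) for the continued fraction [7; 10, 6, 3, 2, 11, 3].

Using pₖ = aₖpₖ₋₁ + pₖ₋₂, qₖ = aₖqₖ₋₁ + qₖ₋₂ (with p₋₁=1, p₋₂=0, q₋₁=0, q₋₂=1):
  k=0: a=7, p=7, q=1
  k=1: a=10, p=71, q=10
  k=2: a=6, p=433, q=61

433/61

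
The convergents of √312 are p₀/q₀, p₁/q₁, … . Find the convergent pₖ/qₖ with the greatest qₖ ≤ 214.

√312 = [17; 1, 1, 1, 34, …] (period length 4).
Convergents:
  p_0/q_0 = 17/1
  p_1/q_1 = 18/1
  p_2/q_2 = 35/2
  p_3/q_3 = 53/3
  p_4/q_4 = 1837/104
  p_5/q_5 = 1890/107
  p_6/q_6 = 3727/211
  p_7/q_7 = 5617/318
q_6 = 211 ≤ 214 < 318 = q_7, so the answer is 3727/211.

3727/211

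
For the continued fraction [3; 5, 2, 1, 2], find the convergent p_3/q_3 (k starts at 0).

Using pₖ = aₖpₖ₋₁ + pₖ₋₂, qₖ = aₖqₖ₋₁ + qₖ₋₂ (with p₋₁=1, p₋₂=0, q₋₁=0, q₋₂=1):
  k=0: a=3, p=3, q=1
  k=1: a=5, p=16, q=5
  k=2: a=2, p=35, q=11
  k=3: a=1, p=51, q=16

51/16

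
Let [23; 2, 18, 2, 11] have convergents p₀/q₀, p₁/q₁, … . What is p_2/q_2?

869/37

Using pₖ = aₖpₖ₋₁ + pₖ₋₂, qₖ = aₖqₖ₋₁ + qₖ₋₂ (with p₋₁=1, p₋₂=0, q₋₁=0, q₋₂=1):
  k=0: a=23, p=23, q=1
  k=1: a=2, p=47, q=2
  k=2: a=18, p=869, q=37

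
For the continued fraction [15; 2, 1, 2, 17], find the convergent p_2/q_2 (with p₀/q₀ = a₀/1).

Using pₖ = aₖpₖ₋₁ + pₖ₋₂, qₖ = aₖqₖ₋₁ + qₖ₋₂ (with p₋₁=1, p₋₂=0, q₋₁=0, q₋₂=1):
  k=0: a=15, p=15, q=1
  k=1: a=2, p=31, q=2
  k=2: a=1, p=46, q=3

46/3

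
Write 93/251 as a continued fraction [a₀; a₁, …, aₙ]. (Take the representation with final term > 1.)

93 = 0*251 + 93
251 = 2*93 + 65
93 = 1*65 + 28
65 = 2*28 + 9
28 = 3*9 + 1
9 = 9*1 + 0  (stop)
So 93/251 = [0; 2, 1, 2, 3, 9].

[0; 2, 1, 2, 3, 9]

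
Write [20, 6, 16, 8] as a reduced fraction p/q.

15769/782

Fold from the inside: start with 8/1.
  16 + 1/8 = 129/8
  6 + 8/129 = 782/129
  20 + 129/782 = 15769/782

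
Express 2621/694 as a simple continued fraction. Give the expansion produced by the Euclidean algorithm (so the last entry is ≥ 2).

[3; 1, 3, 2, 10, 1, 1, 3]

2621 = 3*694 + 539
694 = 1*539 + 155
539 = 3*155 + 74
155 = 2*74 + 7
74 = 10*7 + 4
7 = 1*4 + 3
4 = 1*3 + 1
3 = 3*1 + 0  (stop)
So 2621/694 = [3; 1, 3, 2, 10, 1, 1, 3].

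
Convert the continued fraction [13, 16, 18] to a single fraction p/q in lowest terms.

3775/289

Fold from the inside: start with 18/1.
  16 + 1/18 = 289/18
  13 + 18/289 = 3775/289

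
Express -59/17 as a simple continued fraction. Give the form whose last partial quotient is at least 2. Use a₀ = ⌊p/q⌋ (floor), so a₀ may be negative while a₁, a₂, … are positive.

-59 = -4*17 + 9
17 = 1*9 + 8
9 = 1*8 + 1
8 = 8*1 + 0  (stop)
So -59/17 = [-4; 1, 1, 8].

[-4; 1, 1, 8]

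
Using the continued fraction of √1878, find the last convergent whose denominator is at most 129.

√1878 = [43; 2, 1, 42, 1, 2, 86, …] (period length 6).
Convergents:
  p_0/q_0 = 43/1
  p_1/q_1 = 87/2
  p_2/q_2 = 130/3
  p_3/q_3 = 5547/128
  p_4/q_4 = 5677/131
q_3 = 128 ≤ 129 < 131 = q_4, so the answer is 5547/128.

5547/128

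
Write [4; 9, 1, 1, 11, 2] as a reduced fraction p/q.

Using pₖ = aₖpₖ₋₁ + pₖ₋₂ and qₖ = aₖqₖ₋₁ + qₖ₋₂:
  k=0: a=4, p=4, q=1
  k=1: a=9, p=37, q=9
  k=2: a=1, p=41, q=10
  k=3: a=1, p=78, q=19
  k=4: a=11, p=899, q=219
  k=5: a=2, p=1876, q=457

1876/457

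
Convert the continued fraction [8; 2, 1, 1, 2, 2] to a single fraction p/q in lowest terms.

260/31

Using pₖ = aₖpₖ₋₁ + pₖ₋₂ and qₖ = aₖqₖ₋₁ + qₖ₋₂:
  k=0: a=8, p=8, q=1
  k=1: a=2, p=17, q=2
  k=2: a=1, p=25, q=3
  k=3: a=1, p=42, q=5
  k=4: a=2, p=109, q=13
  k=5: a=2, p=260, q=31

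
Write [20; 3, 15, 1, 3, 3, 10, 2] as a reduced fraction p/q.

275911/13574

Fold from the inside: start with 2/1.
  10 + 1/2 = 21/2
  3 + 2/21 = 65/21
  3 + 21/65 = 216/65
  1 + 65/216 = 281/216
  15 + 216/281 = 4431/281
  3 + 281/4431 = 13574/4431
  20 + 4431/13574 = 275911/13574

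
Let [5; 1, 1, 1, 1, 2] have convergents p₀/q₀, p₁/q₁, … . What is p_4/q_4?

Using pₖ = aₖpₖ₋₁ + pₖ₋₂, qₖ = aₖqₖ₋₁ + qₖ₋₂ (with p₋₁=1, p₋₂=0, q₋₁=0, q₋₂=1):
  k=0: a=5, p=5, q=1
  k=1: a=1, p=6, q=1
  k=2: a=1, p=11, q=2
  k=3: a=1, p=17, q=3
  k=4: a=1, p=28, q=5

28/5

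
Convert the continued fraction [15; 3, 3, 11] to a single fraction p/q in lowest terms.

1729/113

Using pₖ = aₖpₖ₋₁ + pₖ₋₂ and qₖ = aₖqₖ₋₁ + qₖ₋₂:
  k=0: a=15, p=15, q=1
  k=1: a=3, p=46, q=3
  k=2: a=3, p=153, q=10
  k=3: a=11, p=1729, q=113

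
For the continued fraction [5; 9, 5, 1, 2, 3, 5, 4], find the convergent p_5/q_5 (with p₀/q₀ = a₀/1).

Using pₖ = aₖpₖ₋₁ + pₖ₋₂, qₖ = aₖqₖ₋₁ + qₖ₋₂ (with p₋₁=1, p₋₂=0, q₋₁=0, q₋₂=1):
  k=0: a=5, p=5, q=1
  k=1: a=9, p=46, q=9
  k=2: a=5, p=235, q=46
  k=3: a=1, p=281, q=55
  k=4: a=2, p=797, q=156
  k=5: a=3, p=2672, q=523

2672/523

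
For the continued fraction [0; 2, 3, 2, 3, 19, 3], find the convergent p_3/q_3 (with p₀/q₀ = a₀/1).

7/16

Using pₖ = aₖpₖ₋₁ + pₖ₋₂, qₖ = aₖqₖ₋₁ + qₖ₋₂ (with p₋₁=1, p₋₂=0, q₋₁=0, q₋₂=1):
  k=0: a=0, p=0, q=1
  k=1: a=2, p=1, q=2
  k=2: a=3, p=3, q=7
  k=3: a=2, p=7, q=16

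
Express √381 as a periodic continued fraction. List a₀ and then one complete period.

[19; 1, 1, 12, 1, 1, 38]

a₀ = ⌊√381⌋ = 19.
With m₀=0, d₀=1 and mₖ₊₁ = dₖaₖ − mₖ, dₖ₊₁ = (n − mₖ₊₁²)/dₖ, aₖ₊₁ = ⌊(a₀+mₖ₊₁)/dₖ₊₁⌋:
  k=1: m=19, d=20, a=1
  k=2: m=1, d=19, a=1
  k=3: m=18, d=3, a=12
  k=4: m=18, d=19, a=1
  k=5: m=1, d=20, a=1
  k=6: m=19, d=1, a=38
d=1 and a=2a₀=38 at k=6, so the next step gives (m, d) = (19, 20) again — its k=1 value — and the period has length 6.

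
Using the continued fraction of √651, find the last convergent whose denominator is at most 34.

842/33

√651 = [25; 1, 1, 16, 1, 1, 50, …] (period length 6).
Convergents:
  p_0/q_0 = 25/1
  p_1/q_1 = 26/1
  p_2/q_2 = 51/2
  p_3/q_3 = 842/33
  p_4/q_4 = 893/35
q_3 = 33 ≤ 34 < 35 = q_4, so the answer is 842/33.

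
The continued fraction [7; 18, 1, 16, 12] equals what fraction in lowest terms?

Fold from the inside: start with 12/1.
  16 + 1/12 = 193/12
  1 + 12/193 = 205/193
  18 + 193/205 = 3883/205
  7 + 205/3883 = 27386/3883

27386/3883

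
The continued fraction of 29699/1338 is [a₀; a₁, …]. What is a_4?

29699 = 22·1338 + 263   →  a_0 = 22
1338 = 5·263 + 23   →  a_1 = 5
263 = 11·23 + 10   →  a_2 = 11
23 = 2·10 + 3   →  a_3 = 2
10 = 3·3 + 1   →  a_4 = 3

3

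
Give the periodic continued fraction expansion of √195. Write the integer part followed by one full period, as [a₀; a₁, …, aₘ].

a₀ = ⌊√195⌋ = 13.
With m₀=0, d₀=1 and mₖ₊₁ = dₖaₖ − mₖ, dₖ₊₁ = (n − mₖ₊₁²)/dₖ, aₖ₊₁ = ⌊(a₀+mₖ₊₁)/dₖ₊₁⌋:
  k=1: m=13, d=26, a=1
  k=2: m=13, d=1, a=26
d=1 and a=2a₀=26 at k=2, so the next step gives (m, d) = (13, 26) again — its k=1 value — and the period has length 2.

[13; 1, 26]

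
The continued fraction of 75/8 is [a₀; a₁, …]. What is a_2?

75 = 9·8 + 3   →  a_0 = 9
8 = 2·3 + 2   →  a_1 = 2
3 = 1·2 + 1   →  a_2 = 1

1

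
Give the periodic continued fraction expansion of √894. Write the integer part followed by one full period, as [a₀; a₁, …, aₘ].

a₀ = ⌊√894⌋ = 29.
With m₀=0, d₀=1 and mₖ₊₁ = dₖaₖ − mₖ, dₖ₊₁ = (n − mₖ₊₁²)/dₖ, aₖ₊₁ = ⌊(a₀+mₖ₊₁)/dₖ₊₁⌋:
  k=1: m=29, d=53, a=1
  k=2: m=24, d=6, a=8
  k=3: m=24, d=53, a=1
  k=4: m=29, d=1, a=58
d=1 and a=2a₀=58 at k=4, so the next step gives (m, d) = (29, 53) again — its k=1 value — and the period has length 4.

[29; 1, 8, 1, 58]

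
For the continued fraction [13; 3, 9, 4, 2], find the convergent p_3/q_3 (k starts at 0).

1532/115

Using pₖ = aₖpₖ₋₁ + pₖ₋₂, qₖ = aₖqₖ₋₁ + qₖ₋₂ (with p₋₁=1, p₋₂=0, q₋₁=0, q₋₂=1):
  k=0: a=13, p=13, q=1
  k=1: a=3, p=40, q=3
  k=2: a=9, p=373, q=28
  k=3: a=4, p=1532, q=115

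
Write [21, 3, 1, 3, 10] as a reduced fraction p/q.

Fold from the inside: start with 10/1.
  3 + 1/10 = 31/10
  1 + 10/31 = 41/31
  3 + 31/41 = 154/41
  21 + 41/154 = 3275/154

3275/154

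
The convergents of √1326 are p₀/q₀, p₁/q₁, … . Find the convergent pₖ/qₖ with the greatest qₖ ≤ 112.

2549/70

√1326 = [36; 2, 2, 2, 2, 2, 72, …] (period length 6).
Convergents:
  p_0/q_0 = 36/1
  p_1/q_1 = 73/2
  p_2/q_2 = 182/5
  p_3/q_3 = 437/12
  p_4/q_4 = 1056/29
  p_5/q_5 = 2549/70
  p_6/q_6 = 184584/5069
q_5 = 70 ≤ 112 < 5069 = q_6, so the answer is 2549/70.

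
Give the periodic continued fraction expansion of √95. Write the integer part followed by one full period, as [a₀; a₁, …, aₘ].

[9; 1, 2, 1, 18]

a₀ = ⌊√95⌋ = 9.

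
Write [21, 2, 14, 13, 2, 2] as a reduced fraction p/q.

Using pₖ = aₖpₖ₋₁ + pₖ₋₂ and qₖ = aₖqₖ₋₁ + qₖ₋₂:
  k=0: a=21, p=21, q=1
  k=1: a=2, p=43, q=2
  k=2: a=14, p=623, q=29
  k=3: a=13, p=8142, q=379
  k=4: a=2, p=16907, q=787
  k=5: a=2, p=41956, q=1953

41956/1953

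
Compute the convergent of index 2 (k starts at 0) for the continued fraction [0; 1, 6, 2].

6/7

Using pₖ = aₖpₖ₋₁ + pₖ₋₂, qₖ = aₖqₖ₋₁ + qₖ₋₂ (with p₋₁=1, p₋₂=0, q₋₁=0, q₋₂=1):
  k=0: a=0, p=0, q=1
  k=1: a=1, p=1, q=1
  k=2: a=6, p=6, q=7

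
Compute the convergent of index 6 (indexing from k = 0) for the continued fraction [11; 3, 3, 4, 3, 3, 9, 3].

48362/4279

Using pₖ = aₖpₖ₋₁ + pₖ₋₂, qₖ = aₖqₖ₋₁ + qₖ₋₂ (with p₋₁=1, p₋₂=0, q₋₁=0, q₋₂=1):
  k=0: a=11, p=11, q=1
  k=1: a=3, p=34, q=3
  k=2: a=3, p=113, q=10
  k=3: a=4, p=486, q=43
  k=4: a=3, p=1571, q=139
  k=5: a=3, p=5199, q=460
  k=6: a=9, p=48362, q=4279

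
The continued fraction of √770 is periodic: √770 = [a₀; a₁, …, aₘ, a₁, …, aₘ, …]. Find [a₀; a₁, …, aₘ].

[27; 1, 2, 1, 54]

a₀ = ⌊√770⌋ = 27.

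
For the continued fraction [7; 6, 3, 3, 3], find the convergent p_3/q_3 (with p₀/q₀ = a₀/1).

Using pₖ = aₖpₖ₋₁ + pₖ₋₂, qₖ = aₖqₖ₋₁ + qₖ₋₂ (with p₋₁=1, p₋₂=0, q₋₁=0, q₋₂=1):
  k=0: a=7, p=7, q=1
  k=1: a=6, p=43, q=6
  k=2: a=3, p=136, q=19
  k=3: a=3, p=451, q=63

451/63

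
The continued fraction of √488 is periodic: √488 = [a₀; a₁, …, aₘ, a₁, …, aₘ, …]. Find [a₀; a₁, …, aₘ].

a₀ = ⌊√488⌋ = 22.
With m₀=0, d₀=1 and mₖ₊₁ = dₖaₖ − mₖ, dₖ₊₁ = (n − mₖ₊₁²)/dₖ, aₖ₊₁ = ⌊(a₀+mₖ₊₁)/dₖ₊₁⌋:
  k=1: m=22, d=4, a=11
  k=2: m=22, d=1, a=44
d=1 and a=2a₀=44 at k=2, so the next step gives (m, d) = (22, 4) again — its k=1 value — and the period has length 2.

[22; 11, 44]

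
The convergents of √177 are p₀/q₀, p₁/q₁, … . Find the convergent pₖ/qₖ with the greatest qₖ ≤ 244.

√177 = [13; 3, 3, 2, 8, 2, 3, 3, 26, …] (period length 8).
Convergents:
  p_0/q_0 = 13/1
  p_1/q_1 = 40/3
  p_2/q_2 = 133/10
  p_3/q_3 = 306/23
  p_4/q_4 = 2581/194
  p_5/q_5 = 5468/411
q_4 = 194 ≤ 244 < 411 = q_5, so the answer is 2581/194.

2581/194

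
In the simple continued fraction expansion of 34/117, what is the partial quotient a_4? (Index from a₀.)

1

34 = 0·117 + 34   →  a_0 = 0
117 = 3·34 + 15   →  a_1 = 3
34 = 2·15 + 4   →  a_2 = 2
15 = 3·4 + 3   →  a_3 = 3
4 = 1·3 + 1   →  a_4 = 1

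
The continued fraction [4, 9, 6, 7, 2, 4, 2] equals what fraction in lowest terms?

Fold from the inside: start with 2/1.
  4 + 1/2 = 9/2
  2 + 2/9 = 20/9
  7 + 9/20 = 149/20
  6 + 20/149 = 914/149
  9 + 149/914 = 8375/914
  4 + 914/8375 = 34414/8375

34414/8375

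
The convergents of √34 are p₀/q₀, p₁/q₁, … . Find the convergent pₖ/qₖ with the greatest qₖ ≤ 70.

379/65

√34 = [5; 1, 4, 1, 10, …] (period length 4).
Convergents:
  p_0/q_0 = 5/1
  p_1/q_1 = 6/1
  p_2/q_2 = 29/5
  p_3/q_3 = 35/6
  p_4/q_4 = 379/65
  p_5/q_5 = 414/71
q_4 = 65 ≤ 70 < 71 = q_5, so the answer is 379/65.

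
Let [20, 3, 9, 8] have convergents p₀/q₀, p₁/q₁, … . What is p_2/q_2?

569/28

Using pₖ = aₖpₖ₋₁ + pₖ₋₂, qₖ = aₖqₖ₋₁ + qₖ₋₂ (with p₋₁=1, p₋₂=0, q₋₁=0, q₋₂=1):
  k=0: a=20, p=20, q=1
  k=1: a=3, p=61, q=3
  k=2: a=9, p=569, q=28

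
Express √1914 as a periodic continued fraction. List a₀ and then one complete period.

a₀ = ⌊√1914⌋ = 43.

[43; 1, 2, 1, 86]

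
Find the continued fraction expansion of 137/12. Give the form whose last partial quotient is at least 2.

[11; 2, 2, 2]

137 = 11·12 + 5
12 = 2·5 + 2
5 = 2·2 + 1
2 = 2·1 + 0  (stop)
So 137/12 = [11; 2, 2, 2].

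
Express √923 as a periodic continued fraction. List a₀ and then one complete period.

a₀ = ⌊√923⌋ = 30.
With m₀=0, d₀=1 and mₖ₊₁ = dₖaₖ − mₖ, dₖ₊₁ = (n − mₖ₊₁²)/dₖ, aₖ₊₁ = ⌊(a₀+mₖ₊₁)/dₖ₊₁⌋:
  k=1: m=30, d=23, a=2
  k=2: m=16, d=29, a=1
  k=3: m=13, d=26, a=1
  k=4: m=13, d=29, a=1
  k=5: m=16, d=23, a=2
  k=6: m=30, d=1, a=60
d=1 and a=2a₀=60 at k=6, so the next step gives (m, d) = (30, 23) again — its k=1 value — and the period has length 6.

[30; 2, 1, 1, 1, 2, 60]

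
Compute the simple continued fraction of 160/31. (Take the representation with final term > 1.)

160 = 5*31 + 5
31 = 6*5 + 1
5 = 5*1 + 0  (stop)
So 160/31 = [5; 6, 5].

[5; 6, 5]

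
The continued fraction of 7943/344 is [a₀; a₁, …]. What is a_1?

7943 = 23·344 + 31   →  a_0 = 23
344 = 11·31 + 3   →  a_1 = 11

11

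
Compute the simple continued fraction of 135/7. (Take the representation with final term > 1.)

[19; 3, 2]

135 = 19×7 + 2
7 = 3×2 + 1
2 = 2×1 + 0  (stop)
So 135/7 = [19; 3, 2].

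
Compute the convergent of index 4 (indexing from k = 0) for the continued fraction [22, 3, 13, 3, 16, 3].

Using pₖ = aₖpₖ₋₁ + pₖ₋₂, qₖ = aₖqₖ₋₁ + qₖ₋₂ (with p₋₁=1, p₋₂=0, q₋₁=0, q₋₂=1):
  k=0: a=22, p=22, q=1
  k=1: a=3, p=67, q=3
  k=2: a=13, p=893, q=40
  k=3: a=3, p=2746, q=123
  k=4: a=16, p=44829, q=2008

44829/2008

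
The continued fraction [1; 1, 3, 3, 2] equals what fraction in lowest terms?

Using pₖ = aₖpₖ₋₁ + pₖ₋₂ and qₖ = aₖqₖ₋₁ + qₖ₋₂:
  k=0: a=1, p=1, q=1
  k=1: a=1, p=2, q=1
  k=2: a=3, p=7, q=4
  k=3: a=3, p=23, q=13
  k=4: a=2, p=53, q=30

53/30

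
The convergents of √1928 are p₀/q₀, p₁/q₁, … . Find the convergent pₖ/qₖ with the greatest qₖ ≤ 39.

√1928 = [43; 1, 9, 1, 86, …] (period length 4).
Convergents:
  p_0/q_0 = 43/1
  p_1/q_1 = 44/1
  p_2/q_2 = 439/10
  p_3/q_3 = 483/11
  p_4/q_4 = 41977/956
q_3 = 11 ≤ 39 < 956 = q_4, so the answer is 483/11.

483/11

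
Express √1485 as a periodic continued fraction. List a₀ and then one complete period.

[38; 1, 1, 6, 1, 1, 76]

a₀ = ⌊√1485⌋ = 38.
With m₀=0, d₀=1 and mₖ₊₁ = dₖaₖ − mₖ, dₖ₊₁ = (n − mₖ₊₁²)/dₖ, aₖ₊₁ = ⌊(a₀+mₖ₊₁)/dₖ₊₁⌋:
  k=1: m=38, d=41, a=1
  k=2: m=3, d=36, a=1
  k=3: m=33, d=11, a=6
  k=4: m=33, d=36, a=1
  k=5: m=3, d=41, a=1
  k=6: m=38, d=1, a=76
d=1 and a=2a₀=76 at k=6, so the next step gives (m, d) = (38, 41) again — its k=1 value — and the period has length 6.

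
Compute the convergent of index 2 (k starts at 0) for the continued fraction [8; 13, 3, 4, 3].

323/40

Using pₖ = aₖpₖ₋₁ + pₖ₋₂, qₖ = aₖqₖ₋₁ + qₖ₋₂ (with p₋₁=1, p₋₂=0, q₋₁=0, q₋₂=1):
  k=0: a=8, p=8, q=1
  k=1: a=13, p=105, q=13
  k=2: a=3, p=323, q=40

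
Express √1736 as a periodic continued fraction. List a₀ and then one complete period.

[41; 1, 1, 1, 82]

a₀ = ⌊√1736⌋ = 41.
With m₀=0, d₀=1 and mₖ₊₁ = dₖaₖ − mₖ, dₖ₊₁ = (n − mₖ₊₁²)/dₖ, aₖ₊₁ = ⌊(a₀+mₖ₊₁)/dₖ₊₁⌋:
  k=1: m=41, d=55, a=1
  k=2: m=14, d=28, a=1
  k=3: m=14, d=55, a=1
  k=4: m=41, d=1, a=82
d=1 and a=2a₀=82 at k=4, so the next step gives (m, d) = (41, 55) again — its k=1 value — and the period has length 4.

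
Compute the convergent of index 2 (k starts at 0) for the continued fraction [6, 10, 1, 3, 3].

Using pₖ = aₖpₖ₋₁ + pₖ₋₂, qₖ = aₖqₖ₋₁ + qₖ₋₂ (with p₋₁=1, p₋₂=0, q₋₁=0, q₋₂=1):
  k=0: a=6, p=6, q=1
  k=1: a=10, p=61, q=10
  k=2: a=1, p=67, q=11

67/11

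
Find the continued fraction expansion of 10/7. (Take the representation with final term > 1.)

10 = 1·7 + 3
7 = 2·3 + 1
3 = 3·1 + 0  (stop)
So 10/7 = [1; 2, 3].

[1; 2, 3]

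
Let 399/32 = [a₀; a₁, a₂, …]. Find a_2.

7

399 = 12·32 + 15   →  a_0 = 12
32 = 2·15 + 2   →  a_1 = 2
15 = 7·2 + 1   →  a_2 = 7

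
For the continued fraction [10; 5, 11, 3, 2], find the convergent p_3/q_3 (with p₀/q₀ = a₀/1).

Using pₖ = aₖpₖ₋₁ + pₖ₋₂, qₖ = aₖqₖ₋₁ + qₖ₋₂ (with p₋₁=1, p₋₂=0, q₋₁=0, q₋₂=1):
  k=0: a=10, p=10, q=1
  k=1: a=5, p=51, q=5
  k=2: a=11, p=571, q=56
  k=3: a=3, p=1764, q=173

1764/173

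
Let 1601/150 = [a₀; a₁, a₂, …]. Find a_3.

16

1601 = 10·150 + 101   →  a_0 = 10
150 = 1·101 + 49   →  a_1 = 1
101 = 2·49 + 3   →  a_2 = 2
49 = 16·3 + 1   →  a_3 = 16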